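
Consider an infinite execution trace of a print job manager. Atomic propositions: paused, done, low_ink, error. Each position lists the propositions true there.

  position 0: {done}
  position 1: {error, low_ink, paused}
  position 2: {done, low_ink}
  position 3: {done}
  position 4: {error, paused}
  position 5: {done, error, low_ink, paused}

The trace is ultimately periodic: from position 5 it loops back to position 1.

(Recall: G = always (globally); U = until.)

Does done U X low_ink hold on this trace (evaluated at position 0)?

Holds

Walking from position 0: X low_ink first holds at position 0, and done holds at every earlier position along the way, so done U X low_ink holds.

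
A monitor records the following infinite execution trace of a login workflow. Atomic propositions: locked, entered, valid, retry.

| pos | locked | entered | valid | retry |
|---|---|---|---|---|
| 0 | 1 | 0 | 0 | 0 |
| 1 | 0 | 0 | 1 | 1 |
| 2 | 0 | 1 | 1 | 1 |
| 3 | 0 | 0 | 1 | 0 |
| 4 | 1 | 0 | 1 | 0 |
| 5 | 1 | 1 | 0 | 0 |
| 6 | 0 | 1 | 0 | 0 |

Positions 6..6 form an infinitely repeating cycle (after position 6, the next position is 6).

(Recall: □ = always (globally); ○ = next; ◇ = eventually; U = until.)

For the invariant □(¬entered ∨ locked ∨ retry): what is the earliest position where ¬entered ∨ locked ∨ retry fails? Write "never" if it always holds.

6

Check ¬entered ∨ locked ∨ retry at each position in order: 0 ✓, 1 ✓, 2 ✓, 3 ✓, 4 ✓, 5 ✓.
At position 6 the labels are {entered}, so ¬entered ∨ locked ∨ retry is false there. This is the first violation.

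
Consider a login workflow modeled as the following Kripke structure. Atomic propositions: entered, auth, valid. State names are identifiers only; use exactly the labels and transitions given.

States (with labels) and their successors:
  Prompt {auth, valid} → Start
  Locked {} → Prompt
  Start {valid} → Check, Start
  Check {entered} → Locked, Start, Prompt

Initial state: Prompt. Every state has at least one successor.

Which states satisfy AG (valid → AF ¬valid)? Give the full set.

none

States satisfying valid → AF ¬valid: {Locked, Check}.
States satisfying AG (valid → AF ¬valid): ∅.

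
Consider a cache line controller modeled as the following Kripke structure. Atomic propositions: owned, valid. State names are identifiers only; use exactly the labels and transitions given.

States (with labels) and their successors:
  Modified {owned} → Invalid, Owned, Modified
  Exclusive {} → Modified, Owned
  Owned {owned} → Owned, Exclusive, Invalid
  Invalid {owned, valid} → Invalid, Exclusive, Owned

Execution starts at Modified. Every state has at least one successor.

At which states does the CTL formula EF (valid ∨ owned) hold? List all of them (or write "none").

States satisfying valid ∨ owned: {Modified, Owned, Invalid}.
States satisfying EF (valid ∨ owned): {Modified, Exclusive, Owned, Invalid}.

{Modified, Exclusive, Owned, Invalid}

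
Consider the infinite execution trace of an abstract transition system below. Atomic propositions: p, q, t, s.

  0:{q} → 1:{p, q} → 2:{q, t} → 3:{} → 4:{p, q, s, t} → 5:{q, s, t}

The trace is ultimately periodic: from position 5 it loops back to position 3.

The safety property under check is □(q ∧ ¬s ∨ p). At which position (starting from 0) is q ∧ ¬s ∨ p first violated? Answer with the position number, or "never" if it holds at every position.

Check q ∧ ¬s ∨ p at each position in order: 0 ✓, 1 ✓, 2 ✓.
At position 3 the labels are {}, so q ∧ ¬s ∨ p is false there. This is the first violation.

3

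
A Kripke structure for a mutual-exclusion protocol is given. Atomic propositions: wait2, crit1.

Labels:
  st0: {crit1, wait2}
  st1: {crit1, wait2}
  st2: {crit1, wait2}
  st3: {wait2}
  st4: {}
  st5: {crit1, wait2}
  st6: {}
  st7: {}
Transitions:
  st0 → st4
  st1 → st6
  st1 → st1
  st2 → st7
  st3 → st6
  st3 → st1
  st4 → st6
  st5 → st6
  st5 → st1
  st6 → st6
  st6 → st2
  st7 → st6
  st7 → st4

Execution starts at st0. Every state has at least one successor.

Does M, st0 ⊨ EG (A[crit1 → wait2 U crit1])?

States satisfying A[crit1 → wait2 U crit1]: {st0, st1, st2, st5}.
States satisfying EG (A[crit1 → wait2 U crit1]): {st1, st5}.
No suitable path/successor from st0 witnesses the formula.
st0 ∉ Sat(EG (A[crit1 → wait2 U crit1])).

No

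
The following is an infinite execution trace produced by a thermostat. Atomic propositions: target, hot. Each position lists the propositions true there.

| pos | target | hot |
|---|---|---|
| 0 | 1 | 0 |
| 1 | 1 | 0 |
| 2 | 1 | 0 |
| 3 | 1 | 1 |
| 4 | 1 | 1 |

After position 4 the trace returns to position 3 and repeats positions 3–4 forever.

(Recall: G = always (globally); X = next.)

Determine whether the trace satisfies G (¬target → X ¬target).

Satisfied

¬target → X ¬target holds at every position 0..4, and those are all positions ever visited, so G (¬target → X ¬target) holds.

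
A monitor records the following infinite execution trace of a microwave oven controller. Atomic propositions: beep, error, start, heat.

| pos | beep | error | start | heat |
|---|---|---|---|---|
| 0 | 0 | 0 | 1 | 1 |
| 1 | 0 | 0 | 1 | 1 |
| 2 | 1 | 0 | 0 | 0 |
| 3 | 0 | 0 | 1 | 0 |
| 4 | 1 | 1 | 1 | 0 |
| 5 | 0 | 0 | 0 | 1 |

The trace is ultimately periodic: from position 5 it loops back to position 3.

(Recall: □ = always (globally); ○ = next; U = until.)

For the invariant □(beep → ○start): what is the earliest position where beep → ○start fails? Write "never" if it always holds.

4

Check beep → ○start at each position in order: 0 ✓, 1 ✓, 2 ✓, 3 ✓.
At position 4 the labels are {beep, error, start} and the next position 5 has {heat}, so beep → ○start is false there. This is the first violation.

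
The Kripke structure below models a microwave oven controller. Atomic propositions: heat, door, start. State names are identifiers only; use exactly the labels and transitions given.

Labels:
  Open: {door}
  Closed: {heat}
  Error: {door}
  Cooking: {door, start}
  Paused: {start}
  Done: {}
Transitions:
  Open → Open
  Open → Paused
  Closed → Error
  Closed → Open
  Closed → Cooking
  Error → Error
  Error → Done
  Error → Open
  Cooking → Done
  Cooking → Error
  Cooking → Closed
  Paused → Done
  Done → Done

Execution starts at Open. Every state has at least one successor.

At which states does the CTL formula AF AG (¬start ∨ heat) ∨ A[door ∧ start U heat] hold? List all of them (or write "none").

{Closed, Paused, Done}

States satisfying AG (¬start ∨ heat): {Done}.
States satisfying AF AG (¬start ∨ heat): {Paused, Done}.
States satisfying door ∧ start: {Cooking}.
States satisfying heat: {Closed}.
States satisfying A[door ∧ start U heat]: {Closed}.
States satisfying AF AG (¬start ∨ heat) ∨ A[door ∧ start U heat]: {Closed, Paused, Done}.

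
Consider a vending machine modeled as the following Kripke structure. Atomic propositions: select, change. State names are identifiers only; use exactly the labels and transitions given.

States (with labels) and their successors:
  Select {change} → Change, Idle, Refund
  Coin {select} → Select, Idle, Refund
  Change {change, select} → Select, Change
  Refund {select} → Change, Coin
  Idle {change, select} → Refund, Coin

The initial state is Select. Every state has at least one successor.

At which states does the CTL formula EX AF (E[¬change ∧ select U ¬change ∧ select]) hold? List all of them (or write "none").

{Select, Coin, Refund, Idle}

States satisfying AF (E[¬change ∧ select U ¬change ∧ select]): {Coin, Refund, Idle}.
States satisfying EX AF (E[¬change ∧ select U ¬change ∧ select]): {Select, Coin, Refund, Idle}.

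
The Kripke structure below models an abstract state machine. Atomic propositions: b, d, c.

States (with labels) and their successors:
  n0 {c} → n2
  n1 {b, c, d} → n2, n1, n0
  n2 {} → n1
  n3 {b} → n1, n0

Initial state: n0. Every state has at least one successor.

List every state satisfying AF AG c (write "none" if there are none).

States satisfying AG c: ∅.
States satisfying AF AG c: ∅.

none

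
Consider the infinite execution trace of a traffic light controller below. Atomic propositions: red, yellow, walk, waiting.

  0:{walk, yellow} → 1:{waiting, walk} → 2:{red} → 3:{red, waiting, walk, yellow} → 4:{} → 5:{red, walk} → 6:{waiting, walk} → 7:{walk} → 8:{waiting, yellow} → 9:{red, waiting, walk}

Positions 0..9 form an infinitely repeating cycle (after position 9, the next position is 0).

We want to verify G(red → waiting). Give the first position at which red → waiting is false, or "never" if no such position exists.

2

Check red → waiting at each position in order: 0 ✓, 1 ✓.
At position 2 the labels are {red}, so red → waiting is false there. This is the first violation.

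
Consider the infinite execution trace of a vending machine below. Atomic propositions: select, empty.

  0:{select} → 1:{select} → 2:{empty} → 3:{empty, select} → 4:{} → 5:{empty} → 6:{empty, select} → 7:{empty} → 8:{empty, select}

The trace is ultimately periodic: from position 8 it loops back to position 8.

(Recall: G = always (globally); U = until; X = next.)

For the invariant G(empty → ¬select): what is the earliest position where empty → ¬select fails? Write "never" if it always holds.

3

Check empty → ¬select at each position in order: 0 ✓, 1 ✓, 2 ✓.
At position 3 the labels are {empty, select}, so empty → ¬select is false there. This is the first violation.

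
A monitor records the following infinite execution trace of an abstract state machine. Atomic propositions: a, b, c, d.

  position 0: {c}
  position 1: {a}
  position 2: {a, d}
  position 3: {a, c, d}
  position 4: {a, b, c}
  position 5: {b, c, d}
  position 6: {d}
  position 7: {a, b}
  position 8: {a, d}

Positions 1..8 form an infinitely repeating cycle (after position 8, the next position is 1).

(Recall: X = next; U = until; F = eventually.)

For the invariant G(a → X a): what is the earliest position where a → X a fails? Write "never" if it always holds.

Check a → X a at each position in order: 0 ✓, 1 ✓, 2 ✓, 3 ✓.
At position 4 the labels are {a, b, c} and the next position 5 has {b, c, d}, so a → X a is false there. This is the first violation.

4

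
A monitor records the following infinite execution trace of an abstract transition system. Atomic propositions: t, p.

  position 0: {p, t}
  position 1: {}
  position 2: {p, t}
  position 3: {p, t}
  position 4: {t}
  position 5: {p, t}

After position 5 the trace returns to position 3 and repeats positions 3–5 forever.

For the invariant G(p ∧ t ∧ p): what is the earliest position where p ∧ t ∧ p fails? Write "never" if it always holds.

Check p ∧ t ∧ p at each position in order: 0 ✓.
At position 1 the labels are {}, so p ∧ t ∧ p is false there. This is the first violation.

1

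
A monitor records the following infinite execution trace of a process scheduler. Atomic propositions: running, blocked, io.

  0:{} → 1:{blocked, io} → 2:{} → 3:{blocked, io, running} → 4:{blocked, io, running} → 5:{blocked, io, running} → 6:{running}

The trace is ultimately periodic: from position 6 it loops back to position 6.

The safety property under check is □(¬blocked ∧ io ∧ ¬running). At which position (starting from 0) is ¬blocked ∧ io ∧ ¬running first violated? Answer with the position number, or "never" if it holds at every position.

0

At position 0 the labels are {}, so ¬blocked ∧ io ∧ ¬running is false there. This is the first violation.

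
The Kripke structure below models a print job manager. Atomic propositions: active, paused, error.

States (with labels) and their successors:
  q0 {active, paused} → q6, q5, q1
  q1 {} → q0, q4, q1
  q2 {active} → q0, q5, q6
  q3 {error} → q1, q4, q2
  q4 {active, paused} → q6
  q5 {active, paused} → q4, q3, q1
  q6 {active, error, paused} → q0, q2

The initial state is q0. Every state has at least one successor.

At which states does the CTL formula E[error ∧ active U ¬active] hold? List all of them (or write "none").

States satisfying error ∧ active: {q6}.
States satisfying ¬active: {q1, q3}.
States satisfying E[error ∧ active U ¬active]: {q1, q3}.

{q1, q3}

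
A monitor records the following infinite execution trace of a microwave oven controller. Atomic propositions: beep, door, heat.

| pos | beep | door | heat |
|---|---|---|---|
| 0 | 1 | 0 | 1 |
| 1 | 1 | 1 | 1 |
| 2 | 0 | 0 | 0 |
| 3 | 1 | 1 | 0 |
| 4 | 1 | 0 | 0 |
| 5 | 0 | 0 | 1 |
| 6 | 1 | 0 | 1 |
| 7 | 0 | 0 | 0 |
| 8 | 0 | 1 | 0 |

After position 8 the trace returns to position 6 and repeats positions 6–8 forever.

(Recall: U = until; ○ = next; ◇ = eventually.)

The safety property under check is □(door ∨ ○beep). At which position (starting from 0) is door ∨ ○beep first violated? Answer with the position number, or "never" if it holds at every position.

Check door ∨ ○beep at each position in order: 0 ✓, 1 ✓, 2 ✓, 3 ✓.
At position 4 the labels are {beep} and the next position 5 has {heat}, so door ∨ ○beep is false there. This is the first violation.

4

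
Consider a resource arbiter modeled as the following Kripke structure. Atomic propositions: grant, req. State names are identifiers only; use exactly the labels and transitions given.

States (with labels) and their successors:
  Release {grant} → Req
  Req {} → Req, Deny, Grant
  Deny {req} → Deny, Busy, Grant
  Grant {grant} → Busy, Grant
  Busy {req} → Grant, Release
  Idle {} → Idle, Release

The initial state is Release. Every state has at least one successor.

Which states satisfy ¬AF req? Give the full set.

States satisfying req: {Deny, Busy}.
States satisfying AF req: {Deny, Busy}.
States satisfying ¬AF req: {Release, Req, Grant, Idle}.

{Release, Req, Grant, Idle}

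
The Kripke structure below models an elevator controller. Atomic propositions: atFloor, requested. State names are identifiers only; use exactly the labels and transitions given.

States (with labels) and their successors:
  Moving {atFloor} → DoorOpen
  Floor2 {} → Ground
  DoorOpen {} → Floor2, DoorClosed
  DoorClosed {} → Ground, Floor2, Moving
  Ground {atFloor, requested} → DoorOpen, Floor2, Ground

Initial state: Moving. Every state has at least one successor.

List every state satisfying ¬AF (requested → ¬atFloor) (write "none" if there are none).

{Ground}

States satisfying requested → ¬atFloor: {Moving, Floor2, DoorOpen, DoorClosed}.
States satisfying AF (requested → ¬atFloor): {Moving, Floor2, DoorOpen, DoorClosed}.
States satisfying ¬AF (requested → ¬atFloor): {Ground}.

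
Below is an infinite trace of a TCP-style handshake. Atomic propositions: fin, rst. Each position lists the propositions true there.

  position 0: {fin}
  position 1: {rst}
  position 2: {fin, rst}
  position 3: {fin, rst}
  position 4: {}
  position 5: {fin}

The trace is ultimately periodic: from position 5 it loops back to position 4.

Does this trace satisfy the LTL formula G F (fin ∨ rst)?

F (fin ∨ rst) holds at every position 0..5, and those are all positions ever visited, so G F (fin ∨ rst) holds.

Holds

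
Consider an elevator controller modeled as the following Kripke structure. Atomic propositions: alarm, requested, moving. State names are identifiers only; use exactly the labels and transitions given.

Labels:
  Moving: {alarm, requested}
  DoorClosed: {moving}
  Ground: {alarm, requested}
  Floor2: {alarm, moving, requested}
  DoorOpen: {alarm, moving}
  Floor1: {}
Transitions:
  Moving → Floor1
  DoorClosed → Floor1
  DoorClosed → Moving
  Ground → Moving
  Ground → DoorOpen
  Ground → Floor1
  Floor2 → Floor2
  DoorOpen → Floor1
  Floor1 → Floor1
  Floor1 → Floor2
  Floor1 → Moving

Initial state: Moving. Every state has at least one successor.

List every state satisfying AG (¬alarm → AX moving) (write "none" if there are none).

States satisfying ¬alarm → AX moving: {Moving, Ground, Floor2, DoorOpen}.
States satisfying AG (¬alarm → AX moving): {Floor2}.

{Floor2}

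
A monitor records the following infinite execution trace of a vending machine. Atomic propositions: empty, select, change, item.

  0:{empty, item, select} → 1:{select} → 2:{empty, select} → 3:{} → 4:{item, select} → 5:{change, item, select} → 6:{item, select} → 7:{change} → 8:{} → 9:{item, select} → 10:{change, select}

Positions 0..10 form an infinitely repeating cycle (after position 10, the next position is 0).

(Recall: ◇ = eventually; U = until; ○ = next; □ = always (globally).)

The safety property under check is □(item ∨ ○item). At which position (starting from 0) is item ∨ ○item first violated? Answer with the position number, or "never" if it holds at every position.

Check item ∨ ○item at each position in order: 0 ✓.
At position 1 the labels are {select} and the next position 2 has {empty, select}, so item ∨ ○item is false there. This is the first violation.

1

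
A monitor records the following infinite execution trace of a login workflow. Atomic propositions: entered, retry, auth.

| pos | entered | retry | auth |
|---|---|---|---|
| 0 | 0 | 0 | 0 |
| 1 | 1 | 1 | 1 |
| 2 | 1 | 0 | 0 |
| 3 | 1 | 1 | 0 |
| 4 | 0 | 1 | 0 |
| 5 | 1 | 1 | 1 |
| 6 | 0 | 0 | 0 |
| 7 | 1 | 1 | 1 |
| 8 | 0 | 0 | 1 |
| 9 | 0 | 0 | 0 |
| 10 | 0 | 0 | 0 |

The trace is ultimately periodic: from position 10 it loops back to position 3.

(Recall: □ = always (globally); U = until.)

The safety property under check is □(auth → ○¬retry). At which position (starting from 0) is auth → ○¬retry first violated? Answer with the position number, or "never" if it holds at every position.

never

auth → ○¬retry holds at every position 0..10, and those are all the positions the trace ever visits, so the invariant □(auth → ○¬retry) is never violated.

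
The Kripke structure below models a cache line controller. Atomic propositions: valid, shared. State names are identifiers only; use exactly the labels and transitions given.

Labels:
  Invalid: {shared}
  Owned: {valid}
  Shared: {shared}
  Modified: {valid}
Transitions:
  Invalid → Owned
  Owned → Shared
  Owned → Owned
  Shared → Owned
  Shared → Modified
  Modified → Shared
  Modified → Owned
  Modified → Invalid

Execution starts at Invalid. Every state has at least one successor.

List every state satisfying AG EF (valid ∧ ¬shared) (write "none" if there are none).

{Invalid, Owned, Shared, Modified}

States satisfying EF (valid ∧ ¬shared): {Invalid, Owned, Shared, Modified}.
States satisfying AG EF (valid ∧ ¬shared): {Invalid, Owned, Shared, Modified}.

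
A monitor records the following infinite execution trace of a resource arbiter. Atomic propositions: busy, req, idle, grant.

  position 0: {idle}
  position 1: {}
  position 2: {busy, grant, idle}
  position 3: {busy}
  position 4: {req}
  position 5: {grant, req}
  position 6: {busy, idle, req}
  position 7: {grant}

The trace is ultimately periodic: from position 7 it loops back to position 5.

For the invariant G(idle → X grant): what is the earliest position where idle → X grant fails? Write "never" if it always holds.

0

At position 0 the labels are {idle} and the next position 1 has {}, so idle → X grant is false there. This is the first violation.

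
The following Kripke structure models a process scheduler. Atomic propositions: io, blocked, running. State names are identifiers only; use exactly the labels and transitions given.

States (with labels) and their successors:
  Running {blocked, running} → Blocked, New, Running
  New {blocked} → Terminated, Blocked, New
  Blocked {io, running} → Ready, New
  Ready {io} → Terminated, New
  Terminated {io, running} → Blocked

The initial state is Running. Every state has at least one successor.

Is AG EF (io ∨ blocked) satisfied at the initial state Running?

States satisfying EF (io ∨ blocked): {Running, New, Blocked, Ready, Terminated}.
States satisfying AG EF (io ∨ blocked): {Running, New, Blocked, Ready, Terminated}.
Every state reachable from Running satisfies EF (io ∨ blocked).
Running ∈ Sat(AG EF (io ∨ blocked)).

Yes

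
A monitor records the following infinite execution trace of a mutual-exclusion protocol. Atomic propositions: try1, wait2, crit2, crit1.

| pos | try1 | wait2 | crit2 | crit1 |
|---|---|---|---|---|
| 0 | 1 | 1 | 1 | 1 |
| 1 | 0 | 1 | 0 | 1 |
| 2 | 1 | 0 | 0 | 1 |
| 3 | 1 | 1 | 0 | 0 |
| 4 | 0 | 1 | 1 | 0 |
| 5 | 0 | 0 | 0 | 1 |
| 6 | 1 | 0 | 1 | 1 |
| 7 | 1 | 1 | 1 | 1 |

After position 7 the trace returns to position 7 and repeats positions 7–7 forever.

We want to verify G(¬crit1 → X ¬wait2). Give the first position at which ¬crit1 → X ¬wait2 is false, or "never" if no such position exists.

Check ¬crit1 → X ¬wait2 at each position in order: 0 ✓, 1 ✓, 2 ✓.
At position 3 the labels are {try1, wait2} and the next position 4 has {crit2, wait2}, so ¬crit1 → X ¬wait2 is false there. This is the first violation.

3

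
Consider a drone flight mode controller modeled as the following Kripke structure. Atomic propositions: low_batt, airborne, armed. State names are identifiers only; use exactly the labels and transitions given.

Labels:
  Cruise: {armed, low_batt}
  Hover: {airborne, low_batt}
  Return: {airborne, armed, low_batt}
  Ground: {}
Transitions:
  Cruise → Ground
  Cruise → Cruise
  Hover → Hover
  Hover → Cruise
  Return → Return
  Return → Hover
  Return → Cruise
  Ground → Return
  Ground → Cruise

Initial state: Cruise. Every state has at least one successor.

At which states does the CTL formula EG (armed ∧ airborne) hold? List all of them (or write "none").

{Return}

States satisfying armed ∧ airborne: {Return}.
States satisfying EG (armed ∧ airborne): {Return}.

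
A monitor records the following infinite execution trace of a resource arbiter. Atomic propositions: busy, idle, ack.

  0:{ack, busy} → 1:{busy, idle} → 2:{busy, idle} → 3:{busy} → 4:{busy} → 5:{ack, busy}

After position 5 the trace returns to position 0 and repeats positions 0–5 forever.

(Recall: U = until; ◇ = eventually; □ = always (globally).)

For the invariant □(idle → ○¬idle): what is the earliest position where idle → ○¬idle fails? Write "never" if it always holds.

Check idle → ○¬idle at each position in order: 0 ✓.
At position 1 the labels are {busy, idle} and the next position 2 has {busy, idle}, so idle → ○¬idle is false there. This is the first violation.

1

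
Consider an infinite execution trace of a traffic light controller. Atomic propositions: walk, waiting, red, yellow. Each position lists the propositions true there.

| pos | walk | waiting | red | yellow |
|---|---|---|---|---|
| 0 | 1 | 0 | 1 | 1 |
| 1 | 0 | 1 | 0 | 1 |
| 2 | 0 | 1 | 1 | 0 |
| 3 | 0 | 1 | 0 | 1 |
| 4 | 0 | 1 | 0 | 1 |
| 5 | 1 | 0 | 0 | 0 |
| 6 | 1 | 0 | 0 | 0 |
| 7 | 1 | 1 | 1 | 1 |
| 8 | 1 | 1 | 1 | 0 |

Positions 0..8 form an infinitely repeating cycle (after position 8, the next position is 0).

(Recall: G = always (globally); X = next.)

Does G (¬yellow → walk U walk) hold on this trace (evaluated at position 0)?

¬yellow → walk U walk must hold at every position from 0 onward. It fails at position 2, so G (¬yellow → walk U walk) is false.
Positions where ¬yellow holds: 2, 5, 6, 8.
Check walk U walk at each: 2→fails, 5→ok, 6→ok, 8→ok.

No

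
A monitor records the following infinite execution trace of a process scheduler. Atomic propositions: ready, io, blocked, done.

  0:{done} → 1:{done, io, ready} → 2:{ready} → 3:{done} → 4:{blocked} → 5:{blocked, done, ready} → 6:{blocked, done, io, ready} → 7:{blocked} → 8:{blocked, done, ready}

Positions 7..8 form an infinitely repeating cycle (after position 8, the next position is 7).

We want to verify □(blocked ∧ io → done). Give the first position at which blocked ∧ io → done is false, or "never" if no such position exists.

blocked ∧ io → done holds at every position 0..8, and those are all the positions the trace ever visits, so the invariant □(blocked ∧ io → done) is never violated.

never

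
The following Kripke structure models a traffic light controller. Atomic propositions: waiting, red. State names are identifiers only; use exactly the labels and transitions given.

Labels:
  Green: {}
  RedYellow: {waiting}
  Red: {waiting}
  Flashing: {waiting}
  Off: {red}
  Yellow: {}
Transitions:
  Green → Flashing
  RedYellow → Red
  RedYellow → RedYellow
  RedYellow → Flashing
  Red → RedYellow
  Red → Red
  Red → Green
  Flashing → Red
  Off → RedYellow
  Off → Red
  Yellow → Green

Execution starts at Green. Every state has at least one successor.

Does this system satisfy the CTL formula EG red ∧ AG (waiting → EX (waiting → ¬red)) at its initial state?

Violated

States satisfying red: {Off}.
States satisfying EG red: ∅.
States satisfying waiting → EX (waiting → ¬red): {Green, RedYellow, Red, Flashing, Off, Yellow}.
States satisfying AG (waiting → EX (waiting → ¬red)): {Green, RedYellow, Red, Flashing, Off, Yellow}.
States satisfying EG red ∧ AG (waiting → EX (waiting → ¬red)): ∅.
Green ∉ Sat(EG red ∧ AG (waiting → EX (waiting → ¬red))).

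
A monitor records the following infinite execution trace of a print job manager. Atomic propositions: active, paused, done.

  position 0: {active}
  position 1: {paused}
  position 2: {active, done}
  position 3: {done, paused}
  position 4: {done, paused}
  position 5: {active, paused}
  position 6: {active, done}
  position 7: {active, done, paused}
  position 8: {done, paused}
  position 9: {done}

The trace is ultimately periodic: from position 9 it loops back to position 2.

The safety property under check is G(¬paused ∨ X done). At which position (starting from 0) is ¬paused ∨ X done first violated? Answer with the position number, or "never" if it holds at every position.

4

Check ¬paused ∨ X done at each position in order: 0 ✓, 1 ✓, 2 ✓, 3 ✓.
At position 4 the labels are {done, paused} and the next position 5 has {active, paused}, so ¬paused ∨ X done is false there. This is the first violation.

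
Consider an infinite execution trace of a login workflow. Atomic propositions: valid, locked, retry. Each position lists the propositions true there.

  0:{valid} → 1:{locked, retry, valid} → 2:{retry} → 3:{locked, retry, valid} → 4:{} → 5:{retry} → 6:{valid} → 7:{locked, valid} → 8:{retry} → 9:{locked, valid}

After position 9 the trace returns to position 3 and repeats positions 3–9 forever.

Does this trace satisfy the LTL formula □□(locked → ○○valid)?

Does not hold

□(locked → ○○valid) must hold at every position from 0 onward. It fails at position 0, so □□(locked → ○○valid) is false.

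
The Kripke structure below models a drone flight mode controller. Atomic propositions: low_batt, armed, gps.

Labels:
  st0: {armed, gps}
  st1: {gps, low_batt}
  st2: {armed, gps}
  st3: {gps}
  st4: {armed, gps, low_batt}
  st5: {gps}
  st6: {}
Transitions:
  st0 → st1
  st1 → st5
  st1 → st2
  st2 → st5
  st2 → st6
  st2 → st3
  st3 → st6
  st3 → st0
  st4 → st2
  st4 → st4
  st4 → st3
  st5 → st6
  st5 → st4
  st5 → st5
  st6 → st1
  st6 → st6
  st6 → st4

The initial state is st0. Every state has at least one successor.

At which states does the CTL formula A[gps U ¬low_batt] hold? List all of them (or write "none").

{st0, st1, st2, st3, st5, st6}

States satisfying gps: {st0, st1, st2, st3, st4, st5}.
States satisfying ¬low_batt: {st0, st2, st3, st5, st6}.
States satisfying A[gps U ¬low_batt]: {st0, st1, st2, st3, st5, st6}.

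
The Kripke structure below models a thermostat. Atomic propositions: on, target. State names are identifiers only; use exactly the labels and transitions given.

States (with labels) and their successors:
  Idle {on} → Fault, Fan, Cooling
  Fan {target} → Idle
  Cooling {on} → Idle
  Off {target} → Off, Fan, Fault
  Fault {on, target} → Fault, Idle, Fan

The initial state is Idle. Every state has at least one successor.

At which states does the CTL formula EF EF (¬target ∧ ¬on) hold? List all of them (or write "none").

none

States satisfying EF (¬target ∧ ¬on): ∅.
States satisfying EF EF (¬target ∧ ¬on): ∅.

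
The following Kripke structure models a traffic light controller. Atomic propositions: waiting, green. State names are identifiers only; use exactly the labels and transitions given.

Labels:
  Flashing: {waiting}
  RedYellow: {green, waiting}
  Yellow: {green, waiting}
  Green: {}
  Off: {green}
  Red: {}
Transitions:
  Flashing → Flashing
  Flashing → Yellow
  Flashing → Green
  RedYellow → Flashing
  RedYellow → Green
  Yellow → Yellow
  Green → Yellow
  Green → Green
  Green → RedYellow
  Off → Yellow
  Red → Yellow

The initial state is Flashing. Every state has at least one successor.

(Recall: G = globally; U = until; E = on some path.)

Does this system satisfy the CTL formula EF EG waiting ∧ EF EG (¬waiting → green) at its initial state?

Satisfied

States satisfying EG waiting: {Flashing, RedYellow, Yellow}.
States satisfying EF EG waiting: {Flashing, RedYellow, Yellow, Green, Off, Red}.
States satisfying EG (¬waiting → green): {Flashing, RedYellow, Yellow, Off}.
States satisfying EF EG (¬waiting → green): {Flashing, RedYellow, Yellow, Green, Off, Red}.
States satisfying EF EG waiting ∧ EF EG (¬waiting → green): {Flashing, RedYellow, Yellow, Green, Off, Red}.
Flashing ∈ Sat(EF EG waiting ∧ EF EG (¬waiting → green)).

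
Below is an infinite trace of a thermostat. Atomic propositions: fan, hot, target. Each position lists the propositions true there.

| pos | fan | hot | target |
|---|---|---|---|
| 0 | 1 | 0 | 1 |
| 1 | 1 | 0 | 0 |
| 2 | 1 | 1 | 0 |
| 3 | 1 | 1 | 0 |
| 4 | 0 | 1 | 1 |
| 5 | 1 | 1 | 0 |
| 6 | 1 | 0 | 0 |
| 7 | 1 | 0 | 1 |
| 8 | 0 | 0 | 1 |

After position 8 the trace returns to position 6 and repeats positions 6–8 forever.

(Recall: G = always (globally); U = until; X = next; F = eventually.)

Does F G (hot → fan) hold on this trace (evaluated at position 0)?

Yes

G (hot → fan) holds at position 5, which is reachable from 0, so F G (hot → fan) holds.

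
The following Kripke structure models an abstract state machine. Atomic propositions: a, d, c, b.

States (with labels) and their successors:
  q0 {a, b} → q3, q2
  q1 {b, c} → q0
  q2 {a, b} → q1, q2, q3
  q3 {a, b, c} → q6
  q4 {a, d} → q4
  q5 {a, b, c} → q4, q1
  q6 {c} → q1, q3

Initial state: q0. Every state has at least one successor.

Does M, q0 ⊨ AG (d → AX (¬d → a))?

States satisfying d → AX (¬d → a): {q0, q1, q2, q3, q4, q5, q6}.
States satisfying AG (d → AX (¬d → a)): {q0, q1, q2, q3, q4, q5, q6}.
Every state reachable from q0 satisfies d → AX (¬d → a).
q0 ∈ Sat(AG (d → AX (¬d → a))).

Yes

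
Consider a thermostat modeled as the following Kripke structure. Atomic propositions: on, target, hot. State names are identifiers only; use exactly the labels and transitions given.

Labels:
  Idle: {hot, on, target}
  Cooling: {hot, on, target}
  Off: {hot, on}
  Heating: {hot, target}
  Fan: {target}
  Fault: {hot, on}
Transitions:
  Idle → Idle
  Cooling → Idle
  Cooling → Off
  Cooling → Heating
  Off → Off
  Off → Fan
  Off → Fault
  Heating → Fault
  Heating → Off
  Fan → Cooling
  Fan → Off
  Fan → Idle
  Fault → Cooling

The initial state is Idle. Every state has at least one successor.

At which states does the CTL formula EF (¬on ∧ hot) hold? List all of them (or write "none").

States satisfying ¬on ∧ hot: {Heating}.
States satisfying EF (¬on ∧ hot): {Cooling, Off, Heating, Fan, Fault}.

{Cooling, Off, Heating, Fan, Fault}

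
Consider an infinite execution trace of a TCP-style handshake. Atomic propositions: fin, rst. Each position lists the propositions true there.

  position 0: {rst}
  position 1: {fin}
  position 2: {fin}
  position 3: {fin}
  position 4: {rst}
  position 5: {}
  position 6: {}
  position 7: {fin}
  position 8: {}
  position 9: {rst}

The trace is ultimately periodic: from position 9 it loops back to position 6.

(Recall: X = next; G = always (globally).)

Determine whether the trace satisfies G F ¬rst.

F ¬rst holds at every position 0..9, and those are all positions ever visited, so G F ¬rst holds.

Yes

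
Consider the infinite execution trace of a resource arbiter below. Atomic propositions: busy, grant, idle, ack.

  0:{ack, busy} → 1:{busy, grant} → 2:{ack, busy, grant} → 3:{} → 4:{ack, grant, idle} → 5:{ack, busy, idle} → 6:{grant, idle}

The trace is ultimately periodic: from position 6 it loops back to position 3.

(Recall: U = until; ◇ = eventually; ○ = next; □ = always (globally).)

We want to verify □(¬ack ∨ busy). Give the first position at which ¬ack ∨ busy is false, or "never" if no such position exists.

4

Check ¬ack ∨ busy at each position in order: 0 ✓, 1 ✓, 2 ✓, 3 ✓.
At position 4 the labels are {ack, grant, idle}, so ¬ack ∨ busy is false there. This is the first violation.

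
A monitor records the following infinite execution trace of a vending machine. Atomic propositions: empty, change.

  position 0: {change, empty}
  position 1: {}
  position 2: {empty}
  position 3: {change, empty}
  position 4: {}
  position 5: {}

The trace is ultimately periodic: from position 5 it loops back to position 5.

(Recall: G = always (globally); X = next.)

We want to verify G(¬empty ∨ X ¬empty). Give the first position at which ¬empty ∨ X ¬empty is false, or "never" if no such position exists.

2

Check ¬empty ∨ X ¬empty at each position in order: 0 ✓, 1 ✓.
At position 2 the labels are {empty} and the next position 3 has {change, empty}, so ¬empty ∨ X ¬empty is false there. This is the first violation.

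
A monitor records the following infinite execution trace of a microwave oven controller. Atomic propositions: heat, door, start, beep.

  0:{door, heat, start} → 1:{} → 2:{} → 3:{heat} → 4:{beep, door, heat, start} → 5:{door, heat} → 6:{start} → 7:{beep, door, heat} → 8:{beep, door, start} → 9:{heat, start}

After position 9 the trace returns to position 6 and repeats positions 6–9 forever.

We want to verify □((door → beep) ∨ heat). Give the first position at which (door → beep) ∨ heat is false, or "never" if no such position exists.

(door → beep) ∨ heat holds at every position 0..9, and those are all the positions the trace ever visits, so the invariant □((door → beep) ∨ heat) is never violated.

never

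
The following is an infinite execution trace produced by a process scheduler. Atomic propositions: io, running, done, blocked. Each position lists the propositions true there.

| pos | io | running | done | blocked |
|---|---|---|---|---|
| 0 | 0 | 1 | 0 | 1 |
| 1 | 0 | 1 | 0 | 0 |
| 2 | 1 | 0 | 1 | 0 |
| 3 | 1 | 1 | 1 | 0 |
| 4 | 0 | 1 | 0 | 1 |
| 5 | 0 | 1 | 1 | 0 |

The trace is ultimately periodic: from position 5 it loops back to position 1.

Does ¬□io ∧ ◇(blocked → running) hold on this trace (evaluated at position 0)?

Satisfied

blocked → running holds at position 0, which is reachable from 0, so ◇(blocked → running) holds.
At position 0: ¬□io is true; ◇(blocked → running) is true; so ¬□io ∧ ◇(blocked → running) is true.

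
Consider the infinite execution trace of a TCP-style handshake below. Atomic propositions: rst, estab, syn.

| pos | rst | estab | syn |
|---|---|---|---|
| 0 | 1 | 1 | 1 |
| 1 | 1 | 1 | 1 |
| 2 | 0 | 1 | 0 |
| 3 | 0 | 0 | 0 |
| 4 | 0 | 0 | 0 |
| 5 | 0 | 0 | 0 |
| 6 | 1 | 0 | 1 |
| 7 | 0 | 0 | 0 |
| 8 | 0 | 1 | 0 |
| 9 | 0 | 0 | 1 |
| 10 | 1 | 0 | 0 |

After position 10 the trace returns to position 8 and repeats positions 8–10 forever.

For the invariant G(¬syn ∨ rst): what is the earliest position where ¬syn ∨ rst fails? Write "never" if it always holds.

9

Check ¬syn ∨ rst at each position in order: 0 ✓, 1 ✓, 2 ✓, 3 ✓, 4 ✓, 5 ✓, 6 ✓, 7 ✓, 8 ✓.
At position 9 the labels are {syn}, so ¬syn ∨ rst is false there. This is the first violation.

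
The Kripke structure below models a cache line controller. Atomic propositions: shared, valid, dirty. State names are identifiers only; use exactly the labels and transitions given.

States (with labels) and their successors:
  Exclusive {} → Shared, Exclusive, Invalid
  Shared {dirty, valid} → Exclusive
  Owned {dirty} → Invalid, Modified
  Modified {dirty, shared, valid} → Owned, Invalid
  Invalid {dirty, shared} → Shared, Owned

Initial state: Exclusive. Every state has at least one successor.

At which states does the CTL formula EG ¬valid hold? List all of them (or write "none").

States satisfying ¬valid: {Exclusive, Owned, Invalid}.
States satisfying EG ¬valid: {Exclusive, Owned, Invalid}.

{Exclusive, Owned, Invalid}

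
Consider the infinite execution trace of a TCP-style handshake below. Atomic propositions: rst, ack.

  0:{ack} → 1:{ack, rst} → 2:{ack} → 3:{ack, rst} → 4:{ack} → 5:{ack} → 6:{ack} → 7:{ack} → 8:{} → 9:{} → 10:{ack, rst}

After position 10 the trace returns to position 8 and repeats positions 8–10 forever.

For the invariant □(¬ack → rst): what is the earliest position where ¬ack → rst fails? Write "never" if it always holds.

8

Check ¬ack → rst at each position in order: 0 ✓, 1 ✓, 2 ✓, 3 ✓, 4 ✓, 5 ✓, 6 ✓, 7 ✓.
At position 8 the labels are {}, so ¬ack → rst is false there. This is the first violation.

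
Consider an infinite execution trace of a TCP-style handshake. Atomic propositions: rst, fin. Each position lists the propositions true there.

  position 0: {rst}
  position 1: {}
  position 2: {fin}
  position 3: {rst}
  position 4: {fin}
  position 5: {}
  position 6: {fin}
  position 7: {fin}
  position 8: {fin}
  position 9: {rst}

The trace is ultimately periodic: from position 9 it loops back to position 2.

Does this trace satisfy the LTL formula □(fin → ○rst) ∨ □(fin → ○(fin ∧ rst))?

fin → ○rst must hold at every position from 0 onward. It fails at position 4, so □(fin → ○rst) is false.
Positions where fin holds: 2, 4, 6, 7, 8.
Check ○rst at each: 2→ok, 4→fails, 6→fails, 7→fails, 8→ok.
fin → ○(fin ∧ rst) must hold at every position from 0 onward. It fails at position 2, so □(fin → ○(fin ∧ rst)) is false.
Positions where fin holds: 2, 4, 6, 7, 8.
Check ○(fin ∧ rst) at each: 2→fails, 4→fails, 6→fails, 7→fails, 8→fails.
At position 0: □(fin → ○rst) is false; □(fin → ○(fin ∧ rst)) is false; so □(fin → ○rst) ∨ □(fin → ○(fin ∧ rst)) is false.

Violated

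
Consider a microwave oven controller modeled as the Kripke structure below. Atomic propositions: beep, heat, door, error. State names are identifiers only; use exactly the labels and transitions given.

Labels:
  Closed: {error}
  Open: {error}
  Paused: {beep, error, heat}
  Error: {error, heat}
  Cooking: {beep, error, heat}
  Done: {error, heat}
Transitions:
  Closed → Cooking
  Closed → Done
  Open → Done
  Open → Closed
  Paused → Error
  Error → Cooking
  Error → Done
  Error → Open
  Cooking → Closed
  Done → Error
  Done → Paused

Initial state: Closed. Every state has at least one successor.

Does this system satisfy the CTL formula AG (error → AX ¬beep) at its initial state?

States satisfying error → AX ¬beep: {Open, Paused, Cooking}.
States satisfying AG (error → AX ¬beep): ∅.
Closed is reachable from Closed and violates error → AX ¬beep, so AG fails at Closed.
Closed ∉ Sat(AG (error → AX ¬beep)).

Violated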